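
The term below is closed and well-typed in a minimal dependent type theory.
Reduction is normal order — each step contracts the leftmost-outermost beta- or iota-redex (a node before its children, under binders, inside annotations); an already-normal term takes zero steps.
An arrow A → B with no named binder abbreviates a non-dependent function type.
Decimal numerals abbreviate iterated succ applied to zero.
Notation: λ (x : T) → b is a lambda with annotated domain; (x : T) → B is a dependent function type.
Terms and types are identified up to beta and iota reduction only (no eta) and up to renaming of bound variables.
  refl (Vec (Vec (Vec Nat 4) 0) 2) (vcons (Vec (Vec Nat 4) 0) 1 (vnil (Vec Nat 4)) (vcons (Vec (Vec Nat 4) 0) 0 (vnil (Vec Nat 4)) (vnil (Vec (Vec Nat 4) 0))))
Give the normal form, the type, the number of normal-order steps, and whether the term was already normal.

reduced normal form:
  refl (Vec (Vec (Vec Nat 4) 0) 2) (vcons (Vec (Vec Nat 4) 0) 1 (vnil (Vec Nat 4)) (vcons (Vec (Vec Nat 4) 0) 0 (vnil (Vec Nat 4)) (vnil (Vec (Vec Nat 4) 0))))
the term's type:
  Eq (Vec (Vec (Vec Nat 4) 0) 2) (vcons (Vec (Vec Nat 4) 0) 1 (vnil (Vec Nat 4)) (vcons (Vec (Vec Nat 4) 0) 0 (vnil (Vec Nat 4)) (vnil (Vec (Vec Nat 4) 0)))) (vcons (Vec (Vec Nat 4) 0) 1 (vnil (Vec Nat 4)) (vcons (Vec (Vec Nat 4) 0) 0 (vnil (Vec Nat 4)) (vnil (Vec (Vec Nat 4) 0))))
reduction steps (normal order): 0
term was already normal: yes


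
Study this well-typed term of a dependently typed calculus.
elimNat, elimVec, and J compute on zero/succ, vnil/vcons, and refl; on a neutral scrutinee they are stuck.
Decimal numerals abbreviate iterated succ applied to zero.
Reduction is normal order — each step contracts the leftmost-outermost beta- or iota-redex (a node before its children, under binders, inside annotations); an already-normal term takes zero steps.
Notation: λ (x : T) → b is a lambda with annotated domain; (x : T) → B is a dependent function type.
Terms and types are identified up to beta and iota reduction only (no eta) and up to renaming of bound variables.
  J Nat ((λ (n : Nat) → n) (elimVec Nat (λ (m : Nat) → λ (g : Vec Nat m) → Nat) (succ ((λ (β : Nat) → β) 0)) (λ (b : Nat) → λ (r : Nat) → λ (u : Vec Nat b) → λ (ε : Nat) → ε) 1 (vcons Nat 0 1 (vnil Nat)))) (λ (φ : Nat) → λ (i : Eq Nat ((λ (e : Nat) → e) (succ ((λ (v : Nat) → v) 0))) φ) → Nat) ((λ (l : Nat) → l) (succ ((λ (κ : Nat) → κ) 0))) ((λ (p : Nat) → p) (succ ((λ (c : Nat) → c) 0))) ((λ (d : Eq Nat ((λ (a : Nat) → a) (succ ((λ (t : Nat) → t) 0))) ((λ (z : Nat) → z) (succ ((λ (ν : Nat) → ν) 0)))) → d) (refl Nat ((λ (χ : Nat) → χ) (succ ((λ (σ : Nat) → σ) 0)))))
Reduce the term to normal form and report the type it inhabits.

normal form:
  1
inferred type:
  Nat
observation: 16 normal-order steps separate the term from its normal form.


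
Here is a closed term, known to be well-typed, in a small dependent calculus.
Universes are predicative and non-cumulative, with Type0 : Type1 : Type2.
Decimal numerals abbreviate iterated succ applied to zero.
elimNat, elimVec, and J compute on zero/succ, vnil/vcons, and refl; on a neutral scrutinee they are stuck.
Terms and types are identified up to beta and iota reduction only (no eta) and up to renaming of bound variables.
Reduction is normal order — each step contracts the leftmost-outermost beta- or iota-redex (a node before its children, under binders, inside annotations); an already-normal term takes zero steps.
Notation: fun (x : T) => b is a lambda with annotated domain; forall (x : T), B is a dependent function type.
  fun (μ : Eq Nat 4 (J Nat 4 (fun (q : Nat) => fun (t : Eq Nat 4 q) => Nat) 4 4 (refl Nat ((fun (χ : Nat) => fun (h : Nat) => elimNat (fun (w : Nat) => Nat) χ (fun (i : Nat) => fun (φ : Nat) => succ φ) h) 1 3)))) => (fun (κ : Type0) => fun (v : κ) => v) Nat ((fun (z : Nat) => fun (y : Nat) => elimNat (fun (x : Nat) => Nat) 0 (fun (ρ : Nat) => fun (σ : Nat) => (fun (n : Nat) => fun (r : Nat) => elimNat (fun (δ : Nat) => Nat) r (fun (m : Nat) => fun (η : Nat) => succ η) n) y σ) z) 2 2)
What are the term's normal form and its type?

reduced normal form:
  fun (μ : Eq Nat 4 4) => 4
the term's type:
  forall (μ : Eq Nat 4 4), Nat


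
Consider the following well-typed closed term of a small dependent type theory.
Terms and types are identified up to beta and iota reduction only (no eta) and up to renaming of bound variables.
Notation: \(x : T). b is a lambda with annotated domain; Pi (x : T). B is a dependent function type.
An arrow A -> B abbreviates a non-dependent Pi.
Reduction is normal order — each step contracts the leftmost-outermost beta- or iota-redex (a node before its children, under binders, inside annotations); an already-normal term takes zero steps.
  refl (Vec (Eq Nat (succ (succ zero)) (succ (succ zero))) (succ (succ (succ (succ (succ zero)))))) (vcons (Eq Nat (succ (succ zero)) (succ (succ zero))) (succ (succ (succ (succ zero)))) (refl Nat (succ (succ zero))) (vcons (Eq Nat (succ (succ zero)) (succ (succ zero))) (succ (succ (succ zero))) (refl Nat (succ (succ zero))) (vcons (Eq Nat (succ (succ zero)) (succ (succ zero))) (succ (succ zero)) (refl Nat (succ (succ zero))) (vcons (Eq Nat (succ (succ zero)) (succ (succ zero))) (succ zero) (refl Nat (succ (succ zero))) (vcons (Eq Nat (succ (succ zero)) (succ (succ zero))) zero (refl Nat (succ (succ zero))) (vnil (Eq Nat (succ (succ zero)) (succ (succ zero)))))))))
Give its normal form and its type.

normal form:
  refl (Vec (Eq Nat (succ (succ zero)) (succ (succ zero))) (succ (succ (succ (succ (succ zero)))))) (vcons (Eq Nat (succ (succ zero)) (succ (succ zero))) (succ (succ (succ (succ zero)))) (refl Nat (succ (succ zero))) (vcons (Eq Nat (succ (succ zero)) (succ (succ zero))) (succ (succ (succ zero))) (refl Nat (succ (succ zero))) (vcons (Eq Nat (succ (succ zero)) (succ (succ zero))) (succ (succ zero)) (refl Nat (succ (succ zero))) (vcons (Eq Nat (succ (succ zero)) (succ (succ zero))) (succ zero) (refl Nat (succ (succ zero))) (vcons (Eq Nat (succ (succ zero)) (succ (succ zero))) zero (refl Nat (succ (succ zero))) (vnil (Eq Nat (succ (succ zero)) (succ (succ zero)))))))))
the term's type:
  Eq (Vec (Eq Nat (succ (succ zero)) (succ (succ zero))) (succ (succ (succ (succ (succ zero)))))) (vcons (Eq Nat (succ (succ zero)) (succ (succ zero))) (succ (succ (succ (succ zero)))) (refl Nat (succ (succ zero))) (vcons (Eq Nat (succ (succ zero)) (succ (succ zero))) (succ (succ (succ zero))) (refl Nat (succ (succ zero))) (vcons (Eq Nat (succ (succ zero)) (succ (succ zero))) (succ (succ zero)) (refl Nat (succ (succ zero))) (vcons (Eq Nat (succ (succ zero)) (succ (succ zero))) (succ zero) (refl Nat (succ (succ zero))) (vcons (Eq Nat (succ (succ zero)) (succ (succ zero))) zero (refl Nat (succ (succ zero))) (vnil (Eq Nat (succ (succ zero)) (succ (succ zero))))))))) (vcons (Eq Nat (succ (succ zero)) (succ (succ zero))) (succ (succ (succ (succ zero)))) (refl Nat (succ (succ zero))) (vcons (Eq Nat (succ (succ zero)) (succ (succ zero))) (succ (succ (succ zero))) (refl Nat (succ (succ zero))) (vcons (Eq Nat (succ (succ zero)) (succ (succ zero))) (succ (succ zero)) (refl Nat (succ (succ zero))) (vcons (Eq Nat (succ (succ zero)) (succ (succ zero))) (succ zero) (refl Nat (succ (succ zero))) (vcons (Eq Nat (succ (succ zero)) (succ (succ zero))) zero (refl Nat (succ (succ zero))) (vnil (Eq Nat (succ (succ zero)) (succ (succ zero)))))))))
observation: the term is already in normal form.


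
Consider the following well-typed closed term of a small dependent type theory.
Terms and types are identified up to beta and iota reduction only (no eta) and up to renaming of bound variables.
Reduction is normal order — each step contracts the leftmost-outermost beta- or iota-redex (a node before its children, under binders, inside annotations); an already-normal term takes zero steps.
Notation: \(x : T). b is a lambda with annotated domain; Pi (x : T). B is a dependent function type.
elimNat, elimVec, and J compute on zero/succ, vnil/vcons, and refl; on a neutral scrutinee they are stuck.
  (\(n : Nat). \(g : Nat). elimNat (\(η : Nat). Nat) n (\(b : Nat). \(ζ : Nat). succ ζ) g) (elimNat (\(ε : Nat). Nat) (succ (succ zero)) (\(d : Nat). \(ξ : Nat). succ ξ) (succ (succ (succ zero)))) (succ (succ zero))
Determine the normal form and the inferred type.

resulting normal form:
  succ (succ (succ (succ (succ (succ (succ zero))))))
inferred type:
  Nat


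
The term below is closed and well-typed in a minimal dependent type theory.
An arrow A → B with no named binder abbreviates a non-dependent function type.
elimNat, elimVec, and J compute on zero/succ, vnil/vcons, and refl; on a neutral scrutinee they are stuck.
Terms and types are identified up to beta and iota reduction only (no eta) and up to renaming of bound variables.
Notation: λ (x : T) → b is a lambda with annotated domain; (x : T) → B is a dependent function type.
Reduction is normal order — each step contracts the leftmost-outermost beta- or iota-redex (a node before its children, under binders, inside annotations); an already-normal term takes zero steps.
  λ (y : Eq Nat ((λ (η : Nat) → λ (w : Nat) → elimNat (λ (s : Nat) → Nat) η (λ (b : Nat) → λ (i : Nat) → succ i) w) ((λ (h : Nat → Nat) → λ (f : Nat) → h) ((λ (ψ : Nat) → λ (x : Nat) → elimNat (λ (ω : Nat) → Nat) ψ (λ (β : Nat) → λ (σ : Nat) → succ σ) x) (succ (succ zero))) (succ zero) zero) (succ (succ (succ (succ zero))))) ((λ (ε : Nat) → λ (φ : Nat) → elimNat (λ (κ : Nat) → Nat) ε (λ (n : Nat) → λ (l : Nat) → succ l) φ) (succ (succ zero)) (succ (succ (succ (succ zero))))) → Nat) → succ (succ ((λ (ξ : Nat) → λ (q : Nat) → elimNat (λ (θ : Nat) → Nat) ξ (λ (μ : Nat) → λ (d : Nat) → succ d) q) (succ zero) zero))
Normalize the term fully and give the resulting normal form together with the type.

reduced normal form:
  λ (y : Eq Nat (succ (succ (succ (succ (succ (succ zero)))))) (succ (succ (succ (succ (succ (succ zero)))))) → Nat) → succ (succ (succ zero))
type:
  (Eq Nat (succ (succ (succ (succ (succ (succ zero)))))) (succ (succ (succ (succ (succ (succ zero)))))) → Nat) → Nat
observation: 38 normal-order steps separate the term from its normal form.


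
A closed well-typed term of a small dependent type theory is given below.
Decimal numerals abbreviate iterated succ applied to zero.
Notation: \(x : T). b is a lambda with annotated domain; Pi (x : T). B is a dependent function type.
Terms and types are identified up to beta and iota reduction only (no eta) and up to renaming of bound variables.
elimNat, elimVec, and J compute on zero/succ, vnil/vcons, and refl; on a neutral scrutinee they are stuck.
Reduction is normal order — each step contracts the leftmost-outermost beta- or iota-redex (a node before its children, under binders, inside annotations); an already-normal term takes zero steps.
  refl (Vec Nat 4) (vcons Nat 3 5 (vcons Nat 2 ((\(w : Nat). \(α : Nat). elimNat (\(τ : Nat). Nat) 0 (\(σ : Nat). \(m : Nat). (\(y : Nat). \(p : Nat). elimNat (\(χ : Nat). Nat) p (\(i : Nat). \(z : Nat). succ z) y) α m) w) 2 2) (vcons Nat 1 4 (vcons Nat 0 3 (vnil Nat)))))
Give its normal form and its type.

normal form:
  refl (Vec Nat 4) (vcons Nat 3 5 (vcons Nat 2 4 (vcons Nat 1 4 (vcons Nat 0 3 (vnil Nat)))))
inferred type:
  Eq (Vec Nat 4) (vcons Nat 3 5 (vcons Nat 2 4 (vcons Nat 1 4 (vcons Nat 0 3 (vnil Nat))))) (vcons Nat 3 5 (vcons Nat 2 4 (vcons Nat 1 4 (vcons Nat 0 3 (vnil Nat)))))


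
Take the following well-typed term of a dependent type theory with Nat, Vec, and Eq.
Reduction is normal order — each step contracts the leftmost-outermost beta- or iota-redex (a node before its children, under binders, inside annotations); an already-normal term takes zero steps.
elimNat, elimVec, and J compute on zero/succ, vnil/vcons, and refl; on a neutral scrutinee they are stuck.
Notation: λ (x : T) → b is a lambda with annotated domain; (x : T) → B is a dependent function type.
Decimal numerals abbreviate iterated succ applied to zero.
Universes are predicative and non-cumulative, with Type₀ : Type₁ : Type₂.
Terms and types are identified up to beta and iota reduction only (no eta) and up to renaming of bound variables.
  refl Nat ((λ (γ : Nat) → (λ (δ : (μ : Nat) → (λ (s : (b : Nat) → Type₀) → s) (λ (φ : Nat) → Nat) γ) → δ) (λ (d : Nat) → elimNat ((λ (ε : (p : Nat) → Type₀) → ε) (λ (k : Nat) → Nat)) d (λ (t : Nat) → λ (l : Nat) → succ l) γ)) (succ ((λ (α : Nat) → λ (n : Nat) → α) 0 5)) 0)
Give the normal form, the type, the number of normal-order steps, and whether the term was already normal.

normal form:
  refl Nat 1
type:
  Eq Nat 1 1
reduction steps (normal order): 10
term was already normal: no
first contracted redex: a beta-redex


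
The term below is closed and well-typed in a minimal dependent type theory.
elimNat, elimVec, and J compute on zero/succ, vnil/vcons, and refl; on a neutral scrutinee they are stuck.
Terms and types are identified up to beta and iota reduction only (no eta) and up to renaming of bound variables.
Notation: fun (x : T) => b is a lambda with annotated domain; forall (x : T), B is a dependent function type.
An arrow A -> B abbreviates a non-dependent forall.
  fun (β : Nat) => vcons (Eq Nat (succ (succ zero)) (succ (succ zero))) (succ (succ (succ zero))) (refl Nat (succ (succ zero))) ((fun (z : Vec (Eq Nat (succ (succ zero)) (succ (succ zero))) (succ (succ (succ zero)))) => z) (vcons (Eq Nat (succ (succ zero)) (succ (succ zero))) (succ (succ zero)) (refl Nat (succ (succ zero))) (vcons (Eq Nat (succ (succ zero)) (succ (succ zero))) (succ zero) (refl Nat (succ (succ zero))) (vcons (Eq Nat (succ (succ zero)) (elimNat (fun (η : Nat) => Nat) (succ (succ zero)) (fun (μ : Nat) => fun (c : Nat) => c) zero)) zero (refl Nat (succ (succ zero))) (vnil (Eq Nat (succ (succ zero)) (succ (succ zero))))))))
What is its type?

inferred type:
  Nat -> Vec (Eq Nat (succ (succ zero)) (succ (succ zero))) (succ (succ (succ (succ zero))))


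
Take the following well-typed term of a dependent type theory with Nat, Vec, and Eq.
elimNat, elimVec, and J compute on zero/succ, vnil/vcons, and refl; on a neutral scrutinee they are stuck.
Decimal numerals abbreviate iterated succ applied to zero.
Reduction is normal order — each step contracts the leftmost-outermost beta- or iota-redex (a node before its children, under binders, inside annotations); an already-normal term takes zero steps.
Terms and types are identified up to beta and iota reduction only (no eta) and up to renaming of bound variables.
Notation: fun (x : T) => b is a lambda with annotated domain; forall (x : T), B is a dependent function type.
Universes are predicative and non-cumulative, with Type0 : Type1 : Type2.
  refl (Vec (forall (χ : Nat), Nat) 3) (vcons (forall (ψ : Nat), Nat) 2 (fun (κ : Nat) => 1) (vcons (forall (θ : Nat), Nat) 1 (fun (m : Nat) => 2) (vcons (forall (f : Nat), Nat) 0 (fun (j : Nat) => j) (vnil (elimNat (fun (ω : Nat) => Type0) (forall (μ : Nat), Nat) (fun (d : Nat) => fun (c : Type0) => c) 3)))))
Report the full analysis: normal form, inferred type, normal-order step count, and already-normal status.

reduced normal form:
  refl (Vec (forall (χ : Nat), Nat) 3) (vcons (forall (ψ : Nat), Nat) 2 (fun (κ : Nat) => 1) (vcons (forall (θ : Nat), Nat) 1 (fun (m : Nat) => 2) (vcons (forall (f : Nat), Nat) 0 (fun (j : Nat) => j) (vnil (forall (ω : Nat), Nat)))))
type:
  Eq (Vec (forall (χ : Nat), Nat) 3) (vcons (forall (ψ : Nat), Nat) 2 (fun (κ : Nat) => 1) (vcons (forall (θ : Nat), Nat) 1 (fun (m : Nat) => 2) (vcons (forall (f : Nat), Nat) 0 (fun (j : Nat) => j) (vnil (forall (ω : Nat), Nat))))) (vcons (forall (μ : Nat), Nat) 2 (fun (d : Nat) => 1) (vcons (forall (c : Nat), Nat) 1 (fun (η : Nat) => 2) (vcons (forall (a : Nat), Nat) 0 (fun (β : Nat) => β) (vnil (forall (r : Nat), Nat)))))
reduction steps (normal order): 10
started in normal form: no
first redex: an elimNat iota-redex


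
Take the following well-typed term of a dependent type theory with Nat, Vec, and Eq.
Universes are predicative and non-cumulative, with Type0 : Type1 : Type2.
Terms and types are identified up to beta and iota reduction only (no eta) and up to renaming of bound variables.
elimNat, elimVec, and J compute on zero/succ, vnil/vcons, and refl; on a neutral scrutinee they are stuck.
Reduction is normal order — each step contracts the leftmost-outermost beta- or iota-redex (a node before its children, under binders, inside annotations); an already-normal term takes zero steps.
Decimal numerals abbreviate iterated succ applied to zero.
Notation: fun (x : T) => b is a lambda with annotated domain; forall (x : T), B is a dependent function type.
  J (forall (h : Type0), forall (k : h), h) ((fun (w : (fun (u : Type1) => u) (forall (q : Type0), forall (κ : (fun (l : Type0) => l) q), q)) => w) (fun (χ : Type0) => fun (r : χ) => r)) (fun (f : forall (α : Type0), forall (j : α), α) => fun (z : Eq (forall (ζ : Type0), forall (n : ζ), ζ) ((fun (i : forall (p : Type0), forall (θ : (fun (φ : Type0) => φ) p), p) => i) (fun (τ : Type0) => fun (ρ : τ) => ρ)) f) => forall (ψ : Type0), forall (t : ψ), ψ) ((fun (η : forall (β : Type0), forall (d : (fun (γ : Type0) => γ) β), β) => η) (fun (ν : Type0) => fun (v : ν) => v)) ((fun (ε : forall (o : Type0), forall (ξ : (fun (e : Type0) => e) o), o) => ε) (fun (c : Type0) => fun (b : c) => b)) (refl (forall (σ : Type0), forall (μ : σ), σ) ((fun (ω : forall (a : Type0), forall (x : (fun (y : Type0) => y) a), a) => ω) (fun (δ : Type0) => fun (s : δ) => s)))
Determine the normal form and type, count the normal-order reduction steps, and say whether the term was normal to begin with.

normal form:
  fun (h : Type0) => fun (k : h) => k
the term's type:
  forall (h : Type0), forall (k : h), h
normal-order step count: 2
started in normal form: no
first redex: a J iota-redex


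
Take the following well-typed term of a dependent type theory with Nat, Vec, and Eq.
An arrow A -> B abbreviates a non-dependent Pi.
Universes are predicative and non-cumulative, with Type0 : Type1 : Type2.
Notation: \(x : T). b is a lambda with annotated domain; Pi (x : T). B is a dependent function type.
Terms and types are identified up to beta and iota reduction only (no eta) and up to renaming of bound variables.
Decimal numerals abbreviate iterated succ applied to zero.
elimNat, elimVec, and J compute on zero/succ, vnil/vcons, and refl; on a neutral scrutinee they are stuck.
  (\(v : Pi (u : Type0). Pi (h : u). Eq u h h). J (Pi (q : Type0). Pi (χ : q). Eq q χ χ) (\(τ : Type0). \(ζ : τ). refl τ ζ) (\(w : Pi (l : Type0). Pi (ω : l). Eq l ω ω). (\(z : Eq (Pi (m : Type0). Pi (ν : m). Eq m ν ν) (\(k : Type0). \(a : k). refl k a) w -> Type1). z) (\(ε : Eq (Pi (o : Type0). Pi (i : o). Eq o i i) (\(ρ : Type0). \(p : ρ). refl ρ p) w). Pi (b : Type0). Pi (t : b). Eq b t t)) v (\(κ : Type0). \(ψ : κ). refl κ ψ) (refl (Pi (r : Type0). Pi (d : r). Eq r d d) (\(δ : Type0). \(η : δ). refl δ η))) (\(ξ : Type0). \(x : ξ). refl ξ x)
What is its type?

type:
  Pi (v : Type0). Pi (u : v). Eq v u u


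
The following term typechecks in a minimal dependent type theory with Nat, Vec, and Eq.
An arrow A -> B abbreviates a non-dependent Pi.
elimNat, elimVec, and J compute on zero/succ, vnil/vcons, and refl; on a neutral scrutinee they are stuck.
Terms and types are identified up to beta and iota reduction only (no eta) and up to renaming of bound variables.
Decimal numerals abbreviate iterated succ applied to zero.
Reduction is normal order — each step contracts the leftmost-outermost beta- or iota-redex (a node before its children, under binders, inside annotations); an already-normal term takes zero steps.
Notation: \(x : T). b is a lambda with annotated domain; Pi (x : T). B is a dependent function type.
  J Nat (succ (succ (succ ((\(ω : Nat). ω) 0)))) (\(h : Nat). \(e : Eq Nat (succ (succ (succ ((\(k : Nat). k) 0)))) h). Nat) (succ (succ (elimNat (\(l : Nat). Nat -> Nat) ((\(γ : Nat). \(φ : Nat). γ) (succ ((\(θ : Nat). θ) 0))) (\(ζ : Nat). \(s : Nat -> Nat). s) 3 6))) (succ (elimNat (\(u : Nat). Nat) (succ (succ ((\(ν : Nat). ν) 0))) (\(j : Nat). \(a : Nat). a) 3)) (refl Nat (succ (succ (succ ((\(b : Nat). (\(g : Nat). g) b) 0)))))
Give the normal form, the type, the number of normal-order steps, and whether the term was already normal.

normal form:
  3
the term's type:
  Nat
normal-order step count: 14
started in normal form: no
first redex: a J iota-redex


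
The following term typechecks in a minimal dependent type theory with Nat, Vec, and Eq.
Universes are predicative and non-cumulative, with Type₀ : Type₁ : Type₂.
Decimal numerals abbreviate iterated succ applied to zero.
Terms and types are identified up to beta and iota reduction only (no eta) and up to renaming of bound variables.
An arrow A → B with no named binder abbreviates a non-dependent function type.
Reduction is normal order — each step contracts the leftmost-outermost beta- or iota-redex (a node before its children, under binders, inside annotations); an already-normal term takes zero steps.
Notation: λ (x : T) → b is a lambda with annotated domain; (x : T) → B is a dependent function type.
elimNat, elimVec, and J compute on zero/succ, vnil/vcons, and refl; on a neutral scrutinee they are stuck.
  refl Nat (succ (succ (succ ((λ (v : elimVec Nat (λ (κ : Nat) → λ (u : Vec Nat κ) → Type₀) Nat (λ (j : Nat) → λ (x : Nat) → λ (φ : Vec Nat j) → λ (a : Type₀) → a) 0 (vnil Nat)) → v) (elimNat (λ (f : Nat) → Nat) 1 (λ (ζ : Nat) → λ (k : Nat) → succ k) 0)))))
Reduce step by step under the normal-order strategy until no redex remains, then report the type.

normal-order reduction:
  refl Nat (succ (succ (succ ((λ (v : elimVec Nat (λ (κ : Nat) → λ (u : Vec Nat κ) → Type₀) Nat (λ (j : Nat) → λ (x : Nat) → λ (φ : Vec Nat j) → λ (a : Type₀) → a) 0 (vnil Nat)) → v) (elimNat (λ (f : Nat) → Nat) 1 (λ (ζ : Nat) → λ (k : Nat) → succ k) 0)))))
  ~> refl Nat (succ (succ (succ (elimNat (λ (v : Nat) → Nat) 1 (λ (κ : Nat) → λ (u : Nat) → succ u) 0))))
  ~> refl Nat 4
inferred type:
  Eq Nat 4 4


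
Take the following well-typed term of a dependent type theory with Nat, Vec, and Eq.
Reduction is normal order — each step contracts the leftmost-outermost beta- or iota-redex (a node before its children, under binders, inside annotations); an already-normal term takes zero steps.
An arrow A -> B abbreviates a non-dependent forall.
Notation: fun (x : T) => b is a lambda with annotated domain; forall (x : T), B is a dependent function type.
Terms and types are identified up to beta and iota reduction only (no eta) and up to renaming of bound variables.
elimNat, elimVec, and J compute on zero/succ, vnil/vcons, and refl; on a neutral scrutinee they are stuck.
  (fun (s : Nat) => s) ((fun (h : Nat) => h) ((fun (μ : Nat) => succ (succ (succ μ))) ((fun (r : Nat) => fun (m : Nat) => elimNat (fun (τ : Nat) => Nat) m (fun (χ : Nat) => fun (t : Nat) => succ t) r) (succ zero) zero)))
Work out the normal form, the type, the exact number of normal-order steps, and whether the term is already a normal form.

normal form:
  succ (succ (succ (succ zero)))
the term's type:
  Nat
normal-order step count: 9
term was already normal: no
first redex: a beta-redex


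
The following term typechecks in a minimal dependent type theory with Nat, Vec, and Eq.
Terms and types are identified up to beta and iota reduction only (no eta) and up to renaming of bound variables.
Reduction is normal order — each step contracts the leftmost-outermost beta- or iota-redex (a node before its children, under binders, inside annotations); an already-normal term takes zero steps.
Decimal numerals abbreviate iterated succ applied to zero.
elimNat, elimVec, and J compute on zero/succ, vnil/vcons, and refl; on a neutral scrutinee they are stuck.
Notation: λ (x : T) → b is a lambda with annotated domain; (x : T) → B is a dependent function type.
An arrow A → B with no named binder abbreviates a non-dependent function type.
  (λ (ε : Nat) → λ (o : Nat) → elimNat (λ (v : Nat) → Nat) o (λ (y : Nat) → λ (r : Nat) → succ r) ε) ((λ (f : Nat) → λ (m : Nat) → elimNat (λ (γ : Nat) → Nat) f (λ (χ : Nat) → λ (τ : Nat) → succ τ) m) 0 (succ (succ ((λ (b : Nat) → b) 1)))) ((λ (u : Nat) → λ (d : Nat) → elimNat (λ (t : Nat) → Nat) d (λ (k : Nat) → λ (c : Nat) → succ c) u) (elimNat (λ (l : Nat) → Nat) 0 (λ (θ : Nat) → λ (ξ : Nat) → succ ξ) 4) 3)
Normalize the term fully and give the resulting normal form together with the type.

normal form:
  10
type:
  Nat


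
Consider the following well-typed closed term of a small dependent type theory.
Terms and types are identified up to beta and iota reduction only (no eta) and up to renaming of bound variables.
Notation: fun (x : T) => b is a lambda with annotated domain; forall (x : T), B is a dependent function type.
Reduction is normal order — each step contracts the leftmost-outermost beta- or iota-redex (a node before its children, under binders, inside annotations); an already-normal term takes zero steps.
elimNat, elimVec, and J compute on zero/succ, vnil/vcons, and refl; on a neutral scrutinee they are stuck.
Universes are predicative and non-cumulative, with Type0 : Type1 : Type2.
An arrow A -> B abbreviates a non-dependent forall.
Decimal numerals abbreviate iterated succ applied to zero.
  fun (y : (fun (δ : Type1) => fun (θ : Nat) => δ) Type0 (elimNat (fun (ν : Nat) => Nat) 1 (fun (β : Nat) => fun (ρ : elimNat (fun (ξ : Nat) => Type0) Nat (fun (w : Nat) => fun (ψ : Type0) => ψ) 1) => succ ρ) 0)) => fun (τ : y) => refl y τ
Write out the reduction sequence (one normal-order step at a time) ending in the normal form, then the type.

reduction (normal order):
  fun (y : (fun (δ : Type1) => fun (θ : Nat) => δ) Type0 (elimNat (fun (ν : Nat) => Nat) 1 (fun (β : Nat) => fun (ρ : elimNat (fun (ξ : Nat) => Type0) Nat (fun (w : Nat) => fun (ψ : Type0) => ψ) 1) => succ ρ) 0)) => fun (τ : y) => refl y τ
  ~> fun (y : (fun (δ : Nat) => Type0) (elimNat (fun (θ : Nat) => Nat) 1 (fun (ν : Nat) => fun (β : elimNat (fun (ρ : Nat) => Type0) Nat (fun (ξ : Nat) => fun (w : Type0) => w) 1) => succ β) 0)) => fun (ψ : y) => refl y ψ
  ~> fun (y : Type0) => fun (δ : y) => refl y δ
the term's type:
  forall (y : Type0), forall (δ : y), Eq y δ δ


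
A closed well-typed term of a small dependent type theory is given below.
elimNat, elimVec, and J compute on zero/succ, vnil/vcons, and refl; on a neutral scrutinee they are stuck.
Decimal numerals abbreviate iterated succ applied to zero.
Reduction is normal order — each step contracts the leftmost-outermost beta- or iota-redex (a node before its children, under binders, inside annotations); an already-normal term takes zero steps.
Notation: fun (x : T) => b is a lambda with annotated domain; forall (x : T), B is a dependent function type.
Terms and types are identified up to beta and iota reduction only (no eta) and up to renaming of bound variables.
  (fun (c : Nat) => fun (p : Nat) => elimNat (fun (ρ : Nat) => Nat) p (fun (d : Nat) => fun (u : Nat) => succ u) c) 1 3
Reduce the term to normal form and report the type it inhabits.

resulting normal form:
  4
inferred type:
  Nat


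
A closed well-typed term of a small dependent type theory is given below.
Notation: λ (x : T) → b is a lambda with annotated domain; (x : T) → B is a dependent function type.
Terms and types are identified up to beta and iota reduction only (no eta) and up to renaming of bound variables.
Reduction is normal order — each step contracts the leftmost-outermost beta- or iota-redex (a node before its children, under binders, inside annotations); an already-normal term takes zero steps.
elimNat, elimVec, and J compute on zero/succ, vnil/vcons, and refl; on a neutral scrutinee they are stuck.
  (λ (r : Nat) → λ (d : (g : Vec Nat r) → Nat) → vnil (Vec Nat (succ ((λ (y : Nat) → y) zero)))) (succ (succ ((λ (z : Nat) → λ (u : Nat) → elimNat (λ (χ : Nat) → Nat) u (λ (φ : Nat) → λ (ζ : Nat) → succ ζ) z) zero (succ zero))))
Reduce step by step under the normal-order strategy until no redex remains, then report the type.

normal-order reduction:
  (λ (r : Nat) → λ (d : (g : Vec Nat r) → Nat) → vnil (Vec Nat (succ ((λ (y : Nat) → y) zero)))) (succ (succ ((λ (z : Nat) → λ (u : Nat) → elimNat (λ (χ : Nat) → Nat) u (λ (φ : Nat) → λ (ζ : Nat) → succ ζ) z) zero (succ zero))))
  ~> λ (r : (d : Vec Nat (succ (succ ((λ (g : Nat) → λ (y : Nat) → elimNat (λ (z : Nat) → Nat) y (λ (u : Nat) → λ (χ : Nat) → succ χ) g) zero (succ zero))))) → Nat) → vnil (Vec Nat (succ ((λ (φ : Nat) → φ) zero)))
  ~> λ (r : (d : Vec Nat (succ (succ ((λ (g : Nat) → elimNat (λ (y : Nat) → Nat) g (λ (z : Nat) → λ (u : Nat) → succ u) zero) (succ zero))))) → Nat) → vnil (Vec Nat (succ ((λ (χ : Nat) → χ) zero)))
  ~> λ (r : (d : Vec Nat (succ (succ (elimNat (λ (g : Nat) → Nat) (succ zero) (λ (y : Nat) → λ (z : Nat) → succ z) zero)))) → Nat) → vnil (Vec Nat (succ ((λ (u : Nat) → u) zero)))
  ~> λ (r : (d : Vec Nat (succ (succ (succ zero)))) → Nat) → vnil (Vec Nat (succ ((λ (g : Nat) → g) zero)))
  ~> λ (r : (d : Vec Nat (succ (succ (succ zero)))) → Nat) → vnil (Vec Nat (succ zero))
inferred type:
  (r : (d : Vec Nat (succ (succ (succ zero)))) → Nat) → Vec (Vec Nat (succ zero)) zero


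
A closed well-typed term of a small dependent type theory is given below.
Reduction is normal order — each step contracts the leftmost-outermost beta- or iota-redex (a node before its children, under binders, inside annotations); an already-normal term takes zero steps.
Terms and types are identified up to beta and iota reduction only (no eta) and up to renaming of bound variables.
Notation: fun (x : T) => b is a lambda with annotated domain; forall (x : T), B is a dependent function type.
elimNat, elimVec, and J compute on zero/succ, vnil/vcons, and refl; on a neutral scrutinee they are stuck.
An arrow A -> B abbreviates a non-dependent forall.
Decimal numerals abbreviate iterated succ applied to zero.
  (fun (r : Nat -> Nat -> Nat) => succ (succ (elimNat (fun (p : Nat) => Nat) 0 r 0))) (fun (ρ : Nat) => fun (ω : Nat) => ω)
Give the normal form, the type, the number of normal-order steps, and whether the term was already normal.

reduced normal form:
  2
type:
  Nat
reduction steps (normal order): 2
already normal: no
first contracted redex: a beta-redex


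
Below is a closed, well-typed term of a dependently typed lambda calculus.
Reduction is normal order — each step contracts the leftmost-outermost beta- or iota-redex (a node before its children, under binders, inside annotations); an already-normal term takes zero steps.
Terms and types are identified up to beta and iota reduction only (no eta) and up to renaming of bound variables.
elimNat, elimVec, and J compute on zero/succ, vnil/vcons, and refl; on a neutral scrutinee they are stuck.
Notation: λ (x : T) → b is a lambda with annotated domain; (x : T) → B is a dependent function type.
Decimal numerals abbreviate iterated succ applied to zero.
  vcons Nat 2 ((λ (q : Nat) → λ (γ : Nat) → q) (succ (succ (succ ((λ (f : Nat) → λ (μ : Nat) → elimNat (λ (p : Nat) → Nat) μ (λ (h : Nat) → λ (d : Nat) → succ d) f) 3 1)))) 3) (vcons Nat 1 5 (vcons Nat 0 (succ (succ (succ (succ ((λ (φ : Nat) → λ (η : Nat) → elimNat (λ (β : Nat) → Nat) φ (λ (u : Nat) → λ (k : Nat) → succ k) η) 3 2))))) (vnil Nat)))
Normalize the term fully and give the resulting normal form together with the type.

resulting normal form:
  vcons Nat 2 7 (vcons Nat 1 5 (vcons Nat 0 9 (vnil Nat)))
type:
  Vec Nat 3


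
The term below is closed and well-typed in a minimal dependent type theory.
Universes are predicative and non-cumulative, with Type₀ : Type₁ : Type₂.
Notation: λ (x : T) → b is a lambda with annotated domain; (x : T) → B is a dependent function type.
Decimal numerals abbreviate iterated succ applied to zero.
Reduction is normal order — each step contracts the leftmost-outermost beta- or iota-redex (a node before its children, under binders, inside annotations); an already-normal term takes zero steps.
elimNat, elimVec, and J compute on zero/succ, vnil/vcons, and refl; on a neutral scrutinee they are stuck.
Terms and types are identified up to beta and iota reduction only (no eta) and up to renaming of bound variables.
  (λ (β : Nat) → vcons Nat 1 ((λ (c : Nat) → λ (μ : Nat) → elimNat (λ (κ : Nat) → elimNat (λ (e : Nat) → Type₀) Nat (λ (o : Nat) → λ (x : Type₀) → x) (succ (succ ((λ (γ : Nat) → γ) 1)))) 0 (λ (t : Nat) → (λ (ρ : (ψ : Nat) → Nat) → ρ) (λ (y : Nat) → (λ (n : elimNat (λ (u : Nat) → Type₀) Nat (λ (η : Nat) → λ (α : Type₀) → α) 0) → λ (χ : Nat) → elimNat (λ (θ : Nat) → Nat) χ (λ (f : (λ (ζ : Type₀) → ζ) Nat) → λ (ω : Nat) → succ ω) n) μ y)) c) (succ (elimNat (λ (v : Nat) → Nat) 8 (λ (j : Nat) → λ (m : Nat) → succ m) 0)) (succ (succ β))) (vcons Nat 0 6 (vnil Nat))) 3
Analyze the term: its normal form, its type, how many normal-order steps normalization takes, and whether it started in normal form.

reduced normal form:
  vcons Nat 1 45 (vcons Nat 0 6 (vnil Nat))
inferred type:
  Vec Nat 2
normal-order step count: 81
already normal: no
first redex: a beta-redex


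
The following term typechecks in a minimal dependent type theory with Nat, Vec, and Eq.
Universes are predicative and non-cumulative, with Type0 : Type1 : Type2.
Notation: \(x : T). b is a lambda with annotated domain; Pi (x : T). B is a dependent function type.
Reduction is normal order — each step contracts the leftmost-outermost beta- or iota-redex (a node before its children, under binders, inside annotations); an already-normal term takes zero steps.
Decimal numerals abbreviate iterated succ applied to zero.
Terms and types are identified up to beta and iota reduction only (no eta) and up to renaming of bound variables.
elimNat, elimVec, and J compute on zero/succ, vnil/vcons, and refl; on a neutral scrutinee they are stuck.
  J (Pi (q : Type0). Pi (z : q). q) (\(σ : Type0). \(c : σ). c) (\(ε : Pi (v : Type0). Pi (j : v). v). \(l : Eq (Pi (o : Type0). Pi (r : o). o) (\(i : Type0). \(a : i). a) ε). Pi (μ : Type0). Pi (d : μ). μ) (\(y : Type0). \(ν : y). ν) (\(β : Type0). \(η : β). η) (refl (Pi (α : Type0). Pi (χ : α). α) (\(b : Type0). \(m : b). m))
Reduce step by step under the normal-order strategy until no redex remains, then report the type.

normal-order reduction sequence:
  J (Pi (q : Type0). Pi (z : q). q) (\(σ : Type0). \(c : σ). c) (\(ε : Pi (v : Type0). Pi (j : v). v). \(l : Eq (Pi (o : Type0). Pi (r : o). o) (\(i : Type0). \(a : i). a) ε). Pi (μ : Type0). Pi (d : μ). μ) (\(y : Type0). \(ν : y). ν) (\(β : Type0). \(η : β). η) (refl (Pi (α : Type0). Pi (χ : α). α) (\(b : Type0). \(m : b). m))
  ~> \(q : Type0). \(z : q). z
type:
  Pi (q : Type0). Pi (z : q). q


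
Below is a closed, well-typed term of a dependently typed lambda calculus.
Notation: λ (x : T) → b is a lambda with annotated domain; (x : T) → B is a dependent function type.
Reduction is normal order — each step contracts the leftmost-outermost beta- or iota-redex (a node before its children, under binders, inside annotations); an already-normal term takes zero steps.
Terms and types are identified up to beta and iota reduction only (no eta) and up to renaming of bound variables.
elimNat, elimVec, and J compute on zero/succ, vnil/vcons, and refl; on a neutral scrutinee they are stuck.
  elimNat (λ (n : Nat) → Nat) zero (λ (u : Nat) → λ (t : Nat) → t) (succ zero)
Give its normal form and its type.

resulting normal form:
  zero
inferred type:
  Nat


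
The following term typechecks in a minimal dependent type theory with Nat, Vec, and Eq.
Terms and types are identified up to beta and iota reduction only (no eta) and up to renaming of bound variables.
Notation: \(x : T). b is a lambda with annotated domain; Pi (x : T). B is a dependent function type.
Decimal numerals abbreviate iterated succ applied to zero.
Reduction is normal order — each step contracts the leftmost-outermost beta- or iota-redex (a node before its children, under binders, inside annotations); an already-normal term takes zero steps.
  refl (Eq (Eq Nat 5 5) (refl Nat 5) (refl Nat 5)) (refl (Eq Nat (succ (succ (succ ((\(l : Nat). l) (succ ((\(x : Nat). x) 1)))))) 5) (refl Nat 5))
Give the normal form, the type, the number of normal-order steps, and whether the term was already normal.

normal form:
  refl (Eq (Eq Nat 5 5) (refl Nat 5) (refl Nat 5)) (refl (Eq Nat 5 5) (refl Nat 5))
inferred type:
  Eq (Eq (Eq Nat 5 5) (refl Nat 5) (refl Nat 5)) (refl (Eq Nat 5 5) (refl Nat 5)) (refl (Eq Nat 5 5) (refl Nat 5))
reduction steps (normal order): 2
started in normal form: no
first redex: a beta-redex


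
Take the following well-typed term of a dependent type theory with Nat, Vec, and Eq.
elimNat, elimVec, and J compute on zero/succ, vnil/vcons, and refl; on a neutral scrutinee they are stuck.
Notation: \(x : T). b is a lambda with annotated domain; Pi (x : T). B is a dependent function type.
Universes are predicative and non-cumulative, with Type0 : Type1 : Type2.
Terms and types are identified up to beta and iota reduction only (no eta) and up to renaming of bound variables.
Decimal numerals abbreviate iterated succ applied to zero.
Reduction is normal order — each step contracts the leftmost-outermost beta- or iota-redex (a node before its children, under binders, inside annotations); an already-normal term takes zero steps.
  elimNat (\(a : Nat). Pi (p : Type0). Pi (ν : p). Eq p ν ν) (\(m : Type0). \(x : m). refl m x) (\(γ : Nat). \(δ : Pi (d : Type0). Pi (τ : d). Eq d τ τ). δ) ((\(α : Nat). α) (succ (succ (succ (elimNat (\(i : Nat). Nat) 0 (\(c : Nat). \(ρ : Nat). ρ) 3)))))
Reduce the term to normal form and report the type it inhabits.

resulting normal form:
  \(a : Type0). \(p : a). refl a p
type:
  Pi (a : Type0). Pi (p : a). Eq a p p


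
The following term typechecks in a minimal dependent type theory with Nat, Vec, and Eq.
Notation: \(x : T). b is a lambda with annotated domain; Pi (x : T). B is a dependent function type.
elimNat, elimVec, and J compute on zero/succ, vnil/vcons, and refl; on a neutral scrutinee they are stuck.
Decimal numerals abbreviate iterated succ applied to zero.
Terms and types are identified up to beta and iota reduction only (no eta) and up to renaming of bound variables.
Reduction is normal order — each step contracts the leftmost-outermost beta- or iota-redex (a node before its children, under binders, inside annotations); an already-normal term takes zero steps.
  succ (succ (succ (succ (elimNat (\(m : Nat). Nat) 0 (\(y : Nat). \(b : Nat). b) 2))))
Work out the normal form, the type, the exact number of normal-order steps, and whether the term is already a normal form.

normal form:
  4
the term's type:
  Nat
steps to reach normal form (normal order): 7
term was already normal: no
first contracted redex: an elimNat iota-redex


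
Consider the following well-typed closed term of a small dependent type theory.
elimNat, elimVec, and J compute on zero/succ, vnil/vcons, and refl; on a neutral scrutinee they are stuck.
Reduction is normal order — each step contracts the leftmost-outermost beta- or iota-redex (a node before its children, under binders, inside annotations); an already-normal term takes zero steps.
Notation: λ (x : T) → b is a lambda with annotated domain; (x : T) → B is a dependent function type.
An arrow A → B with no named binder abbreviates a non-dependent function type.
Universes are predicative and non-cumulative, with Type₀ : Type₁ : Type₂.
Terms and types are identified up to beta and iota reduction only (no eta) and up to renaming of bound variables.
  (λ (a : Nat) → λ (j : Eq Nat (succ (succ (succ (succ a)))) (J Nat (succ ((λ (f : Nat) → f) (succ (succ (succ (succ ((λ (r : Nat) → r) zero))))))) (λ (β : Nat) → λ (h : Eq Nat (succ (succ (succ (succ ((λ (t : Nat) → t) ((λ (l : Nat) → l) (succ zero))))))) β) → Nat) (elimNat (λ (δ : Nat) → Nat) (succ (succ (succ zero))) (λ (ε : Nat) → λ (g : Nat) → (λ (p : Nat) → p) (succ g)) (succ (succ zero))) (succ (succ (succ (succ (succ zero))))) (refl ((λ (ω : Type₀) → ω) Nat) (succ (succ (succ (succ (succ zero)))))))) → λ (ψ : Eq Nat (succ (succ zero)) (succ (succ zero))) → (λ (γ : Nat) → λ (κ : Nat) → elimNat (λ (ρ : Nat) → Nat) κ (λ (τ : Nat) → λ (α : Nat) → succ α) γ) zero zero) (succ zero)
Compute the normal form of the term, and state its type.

resulting normal form:
  λ (a : Eq Nat (succ (succ (succ (succ (succ zero))))) (succ (succ (succ (succ (succ zero)))))) → λ (j : Eq Nat (succ (succ zero)) (succ (succ zero))) → zero
inferred type:
  Eq Nat (succ (succ (succ (succ (succ zero))))) (succ (succ (succ (succ (succ zero))))) → Eq Nat (succ (succ zero)) (succ (succ zero)) → Nat
observation: the first redex contracted is a beta-redex; the normal form is reached in 14 normal-order steps.
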